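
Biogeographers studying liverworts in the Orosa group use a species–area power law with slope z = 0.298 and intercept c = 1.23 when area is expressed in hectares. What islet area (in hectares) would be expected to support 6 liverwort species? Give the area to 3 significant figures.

204 hectares

6 = 1.23 × A^0.298  ⇒  A^0.298 = 6/1.23 = 4.878
ln A = ln(4.878) / 0.298 = 1.5847 / 0.298 = 5.3179
A = e^5.3179 ≈ 204 hectares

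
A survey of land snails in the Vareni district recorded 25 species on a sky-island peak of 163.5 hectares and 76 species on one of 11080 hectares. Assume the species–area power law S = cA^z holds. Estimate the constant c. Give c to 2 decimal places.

6.52

z = ln(S₂/S₁) / ln(A₂/A₁) = ln(76/25) / ln(11080/163.5) = 1.1119 / 4.2161 = 0.2637
c = S₁ / A₁^z = 25 / 163.5^0.2637 = 25 / 3.835 = 6.519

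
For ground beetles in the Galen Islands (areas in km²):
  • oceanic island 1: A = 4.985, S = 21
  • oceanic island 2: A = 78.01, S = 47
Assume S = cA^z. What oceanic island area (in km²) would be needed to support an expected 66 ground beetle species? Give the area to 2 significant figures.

250 km²

z = ln(47/21) / ln(78.01/4.985) = 0.8056 / 2.7504 = 0.2929
c = 21 / 4.985^0.2929 = 21 / 1.601 = 13.12
A = (66/13.12)^(1/0.2929) ⇒ ln A = ln(5.031)/0.2929 = 5.5159
A = e^5.5159 ≈ 248.6 km²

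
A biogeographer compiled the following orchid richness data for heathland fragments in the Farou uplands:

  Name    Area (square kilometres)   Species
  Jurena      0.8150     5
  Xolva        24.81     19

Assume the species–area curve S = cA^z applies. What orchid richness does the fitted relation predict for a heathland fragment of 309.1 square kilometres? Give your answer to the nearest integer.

51

z = ln(19/5) / ln(24.81/0.815) = 1.3350 / 3.4158 = 0.3908
c = 5 / 0.815^0.3908 = 5 / 0.9232 = 5.416
S₃ = 5.416 × 309.1^0.3908 = 5.416 × 9.402 ≈ 50.92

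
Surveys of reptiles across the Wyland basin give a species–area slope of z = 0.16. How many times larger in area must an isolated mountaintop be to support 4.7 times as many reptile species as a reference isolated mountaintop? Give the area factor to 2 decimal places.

15871.27

(A₂/A₁)^0.16 = 4.7, so A₂/A₁ = 4.7^(1/0.16) = 4.7^6.25
ln(A₂/A₁) = ln 4.7 / 0.16 = 1.5476 / 0.16 = 9.6723
A₂/A₁ = e^9.6723 ≈ 15871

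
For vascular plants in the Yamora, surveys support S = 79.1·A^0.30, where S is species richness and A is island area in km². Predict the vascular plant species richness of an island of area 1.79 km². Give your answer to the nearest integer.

94

S = 79.1 × 1.79^0.3
ln S = ln 79.1 + 0.3 × ln 1.79 = 4.3707 + 0.3 × 0.5822 = 4.5454
S = e^4.5454 ≈ 94.2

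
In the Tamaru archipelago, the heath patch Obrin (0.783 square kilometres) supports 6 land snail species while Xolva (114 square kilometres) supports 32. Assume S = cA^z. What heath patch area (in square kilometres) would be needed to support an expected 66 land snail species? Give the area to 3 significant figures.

z = ln(32/6) / ln(114/0.783) = 1.6740 / 4.9808 = 0.3361
c = 6 / 0.783^0.3361 = 6 / 0.9211 = 6.514
A = (66/6.514)^(1/0.3361) ⇒ ln A = ln(10.13)/0.3361 = 6.8902
A = e^6.8902 ≈ 982.6 square kilometres

983 square kilometres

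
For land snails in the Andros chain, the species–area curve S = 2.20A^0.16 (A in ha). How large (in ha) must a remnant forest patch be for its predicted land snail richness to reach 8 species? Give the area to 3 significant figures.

8 = 2.2 × A^0.16  ⇒  A^0.16 = 8/2.2 = 3.636
ln A = ln(3.636) / 0.16 = 1.2910 / 0.16 = 8.0687
A = e^8.0687 ≈ 3193 ha

3190 ha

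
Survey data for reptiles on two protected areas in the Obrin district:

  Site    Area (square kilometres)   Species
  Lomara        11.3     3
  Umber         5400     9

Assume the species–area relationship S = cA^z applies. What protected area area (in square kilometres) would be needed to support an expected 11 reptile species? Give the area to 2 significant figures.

17000 square kilometres

z = ln(9/3) / ln(5400/11.3) = 1.0986 / 6.1694 = 0.1781
c = 3 / 11.3^0.1781 = 3 / 1.54 = 1.948
A = (11/1.948)^(1/0.1781) ⇒ ln A = ln(5.647)/0.1781 = 9.7210
A = e^9.7210 ≈ 16665 square kilometres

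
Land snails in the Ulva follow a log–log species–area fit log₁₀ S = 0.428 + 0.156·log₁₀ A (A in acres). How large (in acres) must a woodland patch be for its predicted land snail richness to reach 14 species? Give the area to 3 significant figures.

14 = 2.679 × A^0.156  ⇒  A^0.156 = 14/2.679 = 5.226
ln A = ln(5.226) / 0.156 = 1.6536 / 0.156 = 10.5997
A = e^10.5997 ≈ 40122 acres

40100 acres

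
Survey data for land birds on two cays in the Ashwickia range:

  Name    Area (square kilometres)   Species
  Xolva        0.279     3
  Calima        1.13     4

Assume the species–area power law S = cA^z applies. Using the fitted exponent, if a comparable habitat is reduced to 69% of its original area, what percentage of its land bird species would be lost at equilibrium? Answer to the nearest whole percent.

7%

z = ln(4/3) / ln(1.13/0.279) = 0.2877 / 1.3988 = 0.2057
S_new/S_old = (A_new/A_old)^z = 0.69^0.2057 = exp(0.2057 × -0.3711) = 0.9265
Fraction lost = 1 − 0.9265 = 0.07348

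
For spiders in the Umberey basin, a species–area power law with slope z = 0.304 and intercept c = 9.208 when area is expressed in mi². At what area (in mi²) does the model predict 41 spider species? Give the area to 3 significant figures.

41 = 9.208 × A^0.304  ⇒  A^0.304 = 41/9.208 = 4.453
ln A = ln(4.453) / 0.304 = 1.4935 / 0.304 = 4.9128
A = e^4.9128 ≈ 136 mi²

136 mi²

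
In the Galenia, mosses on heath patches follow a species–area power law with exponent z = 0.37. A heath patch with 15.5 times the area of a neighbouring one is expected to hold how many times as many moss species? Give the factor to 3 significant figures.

S₂/S₁ = (A₂/A₁)^z = 15.5^0.37
ln(S₂/S₁) = 0.37 × ln 15.5 = 0.37 × 2.7408 = 1.0141
S₂/S₁ = e^1.0141 ≈ 2.757

2.76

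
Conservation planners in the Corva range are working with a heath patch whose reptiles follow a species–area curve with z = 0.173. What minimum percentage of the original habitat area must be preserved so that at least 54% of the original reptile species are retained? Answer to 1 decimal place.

2.8%

Need (A_new/A_old)^0.173 = 0.54, so A_new/A_old = 0.54^(1/0.173) = 0.54^5.78
ln(A_new/A_old) = ln 0.54 / 0.173 = -0.6162 / 0.173 = -3.5618
A_new/A_old = e^-3.5618 ≈ 0.02839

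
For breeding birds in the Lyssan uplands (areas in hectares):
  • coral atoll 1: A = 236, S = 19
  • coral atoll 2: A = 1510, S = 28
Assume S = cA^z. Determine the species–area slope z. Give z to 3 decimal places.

Taking logs: ln S = ln c + z ln A, so z = (ln S₂ − ln S₁)/(ln A₂ − ln A₁).
z = ln(28/19) / ln(1510/236) = ln(1.474) / ln(6.398) = 0.3878 / 1.8560 = 0.2089

0.209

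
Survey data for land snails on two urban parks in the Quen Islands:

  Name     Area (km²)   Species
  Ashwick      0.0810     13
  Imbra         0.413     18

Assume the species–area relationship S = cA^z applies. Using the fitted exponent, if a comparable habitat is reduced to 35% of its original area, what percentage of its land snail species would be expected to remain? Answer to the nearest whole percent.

z = ln(18/13) / ln(0.413/0.081) = 0.3254 / 1.6290 = 0.1998
S_new/S_old = (A_new/A_old)^z = 0.35^0.1998 = exp(0.1998 × -1.0498) = 0.8108

81%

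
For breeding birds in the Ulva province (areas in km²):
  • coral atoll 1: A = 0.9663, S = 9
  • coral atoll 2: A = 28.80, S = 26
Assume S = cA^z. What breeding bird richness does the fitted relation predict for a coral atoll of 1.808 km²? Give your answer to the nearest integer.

z = ln(26/9) / ln(28.8/0.9663) = 1.0609 / 3.3947 = 0.3125
c = 9 / 0.9663^0.3125 = 9 / 0.9893 = 9.097
S₃ = 9.097 × 1.808^0.3125 = 9.097 × 1.203 ≈ 10.95

11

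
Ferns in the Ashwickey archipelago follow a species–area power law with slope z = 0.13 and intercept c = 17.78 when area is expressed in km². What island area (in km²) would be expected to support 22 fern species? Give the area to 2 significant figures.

22 = 17.78 × A^0.13  ⇒  A^0.13 = 22/17.78 = 1.237
ln A = ln(1.237) / 0.13 = 0.2130 / 0.13 = 1.6382
A = e^1.6382 ≈ 5.146 km²

5.1 km²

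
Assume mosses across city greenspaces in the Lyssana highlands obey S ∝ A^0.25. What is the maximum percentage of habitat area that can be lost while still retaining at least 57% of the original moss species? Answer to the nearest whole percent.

Need (A_new/A_old)^0.25 = 0.57, so A_new/A_old = 0.57^(1/0.25) = 0.57^4
ln(A_new/A_old) = ln 0.57 / 0.25 = -0.5621 / 0.25 = -2.2485
A_new/A_old = e^-2.2485 ≈ 0.1056
Fraction that can be lost = 1 − 0.1056 = 0.8944

89%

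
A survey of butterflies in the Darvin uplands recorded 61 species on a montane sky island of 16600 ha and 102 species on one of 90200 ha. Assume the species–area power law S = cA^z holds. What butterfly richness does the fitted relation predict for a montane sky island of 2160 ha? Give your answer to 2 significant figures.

z = ln(102/61) / ln(90200/16600) = 0.5141 / 1.6926 = 0.3037
c = 61 / 16600^0.3037 = 61 / 19.13 = 3.188
S₃ = 3.188 × 2160^0.3037 = 3.188 × 10.3 ≈ 32.83

33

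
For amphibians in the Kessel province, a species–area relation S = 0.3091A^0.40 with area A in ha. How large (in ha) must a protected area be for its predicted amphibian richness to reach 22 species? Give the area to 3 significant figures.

42700 ha

22 = 0.3091 × A^0.4  ⇒  A^0.4 = 22/0.3091 = 71.17
ln A = ln(71.17) / 0.4 = 4.2651 / 0.4 = 10.6628
A = e^10.6628 ≈ 42738 ha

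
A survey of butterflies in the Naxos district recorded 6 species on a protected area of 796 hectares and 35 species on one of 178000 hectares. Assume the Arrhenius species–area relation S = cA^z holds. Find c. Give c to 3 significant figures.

0.680

z = ln(S₂/S₁) / ln(A₂/A₁) = ln(35/6) / ln(178000/796) = 1.7636 / 5.4099 = 0.3260
c = S₁ / A₁^z = 6 / 796^0.3260 = 6 / 8.824 = 0.68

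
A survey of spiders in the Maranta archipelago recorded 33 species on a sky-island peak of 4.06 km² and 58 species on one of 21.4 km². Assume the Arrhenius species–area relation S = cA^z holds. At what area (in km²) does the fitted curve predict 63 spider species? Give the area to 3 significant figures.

z = ln(58/33) / ln(21.4/4.06) = 0.5639 / 1.6622 = 0.3393
c = 33 / 4.06^0.3393 = 33 / 1.609 = 20.51
A = (63/20.51)^(1/0.3393) ⇒ ln A = ln(3.071)/0.3393 = 3.3071
A = e^3.3071 ≈ 27.31 km²

27.3 km²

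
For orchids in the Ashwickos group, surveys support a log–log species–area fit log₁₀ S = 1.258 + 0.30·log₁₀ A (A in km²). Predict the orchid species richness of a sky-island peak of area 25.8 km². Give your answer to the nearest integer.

S = 18.11 × 25.8^0.3
ln S = ln 18.11 + 0.3 × ln 25.8 = 2.8967 + 0.3 × 3.2504 = 3.8718
S = e^3.8718 ≈ 48.03

48 species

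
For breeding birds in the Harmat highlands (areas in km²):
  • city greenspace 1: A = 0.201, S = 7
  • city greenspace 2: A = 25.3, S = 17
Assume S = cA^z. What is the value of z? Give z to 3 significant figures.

Taking logs: ln S = ln c + z ln A, so z = (ln S₂ − ln S₁)/(ln A₂ − ln A₁).
z = ln(17/7) / ln(25.3/0.201) = ln(2.429) / ln(125.9) = 0.8873 / 4.8353 = 0.1835

0.184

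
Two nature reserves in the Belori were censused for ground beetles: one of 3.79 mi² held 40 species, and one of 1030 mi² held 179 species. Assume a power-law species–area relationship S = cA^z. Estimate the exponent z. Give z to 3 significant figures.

Taking logs: ln S = ln c + z ln A, so z = (ln S₂ − ln S₁)/(ln A₂ − ln A₁).
z = ln(179/40) / ln(1030/3.79) = ln(4.475) / ln(271.8) = 1.4985 / 5.6049 = 0.2674

0.267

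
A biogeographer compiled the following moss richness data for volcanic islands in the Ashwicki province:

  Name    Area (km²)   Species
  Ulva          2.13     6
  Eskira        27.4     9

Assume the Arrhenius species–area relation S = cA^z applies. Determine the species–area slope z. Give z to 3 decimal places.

Taking logs: ln S = ln c + z ln A, so z = (ln S₂ − ln S₁)/(ln A₂ − ln A₁).
z = ln(9/6) / ln(27.4/2.13) = ln(1.5) / ln(12.86) = 0.4055 / 2.5544 = 0.1587

0.159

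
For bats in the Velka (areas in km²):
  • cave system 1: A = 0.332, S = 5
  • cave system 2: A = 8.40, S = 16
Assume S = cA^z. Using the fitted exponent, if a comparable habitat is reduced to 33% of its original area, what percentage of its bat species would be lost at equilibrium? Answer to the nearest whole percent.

z = ln(16/5) / ln(8.4/0.332) = 1.1632 / 3.2309 = 0.3600
S_new/S_old = (A_new/A_old)^z = 0.33^0.3600 = exp(0.3600 × -1.1087) = 0.6709
Fraction lost = 1 − 0.6709 = 0.3291

33%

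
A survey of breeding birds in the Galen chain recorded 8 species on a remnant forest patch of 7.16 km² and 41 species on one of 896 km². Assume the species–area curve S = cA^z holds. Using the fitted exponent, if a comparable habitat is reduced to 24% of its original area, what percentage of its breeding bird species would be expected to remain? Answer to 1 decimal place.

z = ln(41/8) / ln(896/7.16) = 1.6341 / 4.8294 = 0.3384
S_new/S_old = (A_new/A_old)^z = 0.24^0.3384 = exp(0.3384 × -1.4271) = 0.617

61.7%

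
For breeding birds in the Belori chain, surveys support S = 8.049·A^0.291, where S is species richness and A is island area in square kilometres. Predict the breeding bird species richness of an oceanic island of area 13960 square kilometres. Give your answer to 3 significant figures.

S = 8.049 × 13960^0.291
ln S = ln 8.049 + 0.291 × ln 13960 = 2.0855 + 0.291 × 9.5440 = 4.8628
S = e^4.8628 ≈ 129.4

129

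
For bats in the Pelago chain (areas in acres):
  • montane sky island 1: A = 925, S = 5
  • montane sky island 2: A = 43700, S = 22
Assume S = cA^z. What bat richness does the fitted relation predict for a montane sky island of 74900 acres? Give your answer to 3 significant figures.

27.1

z = ln(22/5) / ln(43700/925) = 1.4816 / 3.8553 = 0.3843
c = 5 / 925^0.3843 = 5 / 13.8 = 0.3623
S₃ = 0.3623 × 74900^0.3843 = 0.3623 × 74.69 ≈ 27.06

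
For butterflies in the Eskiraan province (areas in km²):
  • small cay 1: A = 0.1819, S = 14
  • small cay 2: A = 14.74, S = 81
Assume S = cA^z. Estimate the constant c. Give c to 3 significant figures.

z = ln(S₂/S₁) / ln(A₂/A₁) = ln(81/14) / ln(14.74/0.1819) = 1.7554 / 4.3949 = 0.3994
c = S₁ / A₁^z = 14 / 0.1819^0.3994 = 14 / 0.5062 = 27.65

27.7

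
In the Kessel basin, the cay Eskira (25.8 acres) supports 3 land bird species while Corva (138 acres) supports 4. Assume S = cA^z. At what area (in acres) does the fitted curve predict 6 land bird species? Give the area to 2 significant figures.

1500 acres

z = ln(4/3) / ln(138/25.8) = 0.2877 / 1.6769 = 0.1716
c = 3 / 25.8^0.1716 = 3 / 1.747 = 1.718
A = (6/1.718)^(1/0.1716) ⇒ ln A = ln(3.493)/0.1716 = 7.2907
A = e^7.2907 ≈ 1467 acres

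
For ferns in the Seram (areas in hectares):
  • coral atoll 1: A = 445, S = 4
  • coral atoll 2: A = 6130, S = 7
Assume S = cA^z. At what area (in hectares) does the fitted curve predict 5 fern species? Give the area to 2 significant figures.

z = ln(7/4) / ln(6130/445) = 0.5596 / 2.6229 = 0.2134
c = 4 / 445^0.2134 = 4 / 3.673 = 1.089
A = (5/1.089)^(1/0.2134) ⇒ ln A = ln(4.592)/0.2134 = 7.1439
A = e^7.1439 ≈ 1266 hectares

1300 hectares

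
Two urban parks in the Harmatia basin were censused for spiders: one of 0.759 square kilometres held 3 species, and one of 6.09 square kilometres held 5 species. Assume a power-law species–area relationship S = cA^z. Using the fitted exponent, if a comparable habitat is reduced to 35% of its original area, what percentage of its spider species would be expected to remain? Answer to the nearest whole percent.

77%

z = ln(5/3) / ln(6.09/0.759) = 0.5108 / 2.0824 = 0.2453
S_new/S_old = (A_new/A_old)^z = 0.35^0.2453 = exp(0.2453 × -1.0498) = 0.773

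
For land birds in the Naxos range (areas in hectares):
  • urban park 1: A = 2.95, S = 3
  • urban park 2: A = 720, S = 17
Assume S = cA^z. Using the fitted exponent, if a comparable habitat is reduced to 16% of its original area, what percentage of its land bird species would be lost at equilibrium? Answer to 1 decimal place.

z = ln(17/3) / ln(720/2.95) = 1.7346 / 5.4974 = 0.3155
S_new/S_old = (A_new/A_old)^z = 0.16^0.3155 = exp(0.3155 × -1.8326) = 0.5609
Fraction lost = 1 − 0.5609 = 0.4391

43.9%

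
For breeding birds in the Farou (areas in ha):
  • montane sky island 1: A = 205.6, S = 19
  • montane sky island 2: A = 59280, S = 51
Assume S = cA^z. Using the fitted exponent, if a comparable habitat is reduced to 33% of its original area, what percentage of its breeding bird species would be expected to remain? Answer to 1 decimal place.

82.4%

z = ln(51/19) / ln(59280/205.6) = 0.9874 / 5.6641 = 0.1743
S_new/S_old = (A_new/A_old)^z = 0.33^0.1743 = exp(0.1743 × -1.1087) = 0.8243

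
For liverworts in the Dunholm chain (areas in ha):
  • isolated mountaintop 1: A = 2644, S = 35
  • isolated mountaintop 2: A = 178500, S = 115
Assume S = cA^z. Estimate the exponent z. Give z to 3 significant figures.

0.282

Taking logs: ln S = ln c + z ln A, so z = (ln S₂ − ln S₁)/(ln A₂ − ln A₁).
z = ln(115/35) / ln(178500/2644) = ln(3.286) / ln(67.51) = 1.1896 / 4.2123 = 0.2824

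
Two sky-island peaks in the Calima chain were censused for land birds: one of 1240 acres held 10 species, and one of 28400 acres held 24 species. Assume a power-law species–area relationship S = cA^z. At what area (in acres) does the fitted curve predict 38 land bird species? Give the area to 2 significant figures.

150000 acres

z = ln(24/10) / ln(28400/1240) = 0.8755 / 3.1313 = 0.2796
c = 10 / 1240^0.2796 = 10 / 7.326 = 1.365
A = (38/1.365)^(1/0.2796) ⇒ ln A = ln(27.84)/0.2796 = 11.8977
A = e^11.8977 ≈ 146935 acres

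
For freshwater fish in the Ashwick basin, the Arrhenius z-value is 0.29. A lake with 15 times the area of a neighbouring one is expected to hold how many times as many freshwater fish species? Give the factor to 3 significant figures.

2.19

S₂/S₁ = (A₂/A₁)^z = 15^0.29
ln(S₂/S₁) = 0.29 × ln 15 = 0.29 × 2.7081 = 0.7853
S₂/S₁ = e^0.7853 ≈ 2.193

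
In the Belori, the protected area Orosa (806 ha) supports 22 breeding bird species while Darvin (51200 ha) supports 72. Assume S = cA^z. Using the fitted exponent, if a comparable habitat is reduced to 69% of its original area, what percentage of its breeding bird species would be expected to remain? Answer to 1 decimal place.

89.9%

z = ln(72/22) / ln(51200/806) = 1.1856 / 4.1514 = 0.2856
S_new/S_old = (A_new/A_old)^z = 0.69^0.2856 = exp(0.2856 × -0.3711) = 0.8994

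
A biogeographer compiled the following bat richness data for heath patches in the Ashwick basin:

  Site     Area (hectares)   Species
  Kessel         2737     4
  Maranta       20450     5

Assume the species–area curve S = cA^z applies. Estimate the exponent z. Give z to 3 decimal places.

Taking logs: ln S = ln c + z ln A, so z = (ln S₂ − ln S₁)/(ln A₂ − ln A₁).
z = ln(5/4) / ln(20450/2737) = ln(1.25) / ln(7.472) = 0.2231 / 2.0111 = 0.1110

0.111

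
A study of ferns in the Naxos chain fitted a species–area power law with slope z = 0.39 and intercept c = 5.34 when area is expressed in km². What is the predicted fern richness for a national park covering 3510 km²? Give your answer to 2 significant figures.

130

S = 5.34 × 3510^0.39 = 5.34 × 24.14 ≈ 128.9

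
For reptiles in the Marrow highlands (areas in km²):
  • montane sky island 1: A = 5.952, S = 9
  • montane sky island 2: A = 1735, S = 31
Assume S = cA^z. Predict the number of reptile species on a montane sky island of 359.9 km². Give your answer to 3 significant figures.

z = ln(31/9) / ln(1735/5.952) = 1.2368 / 5.6750 = 0.2179
c = 9 / 5.952^0.2179 = 9 / 1.475 = 6.101
S₃ = 6.101 × 359.9^0.2179 = 6.101 × 3.606 ≈ 22

22.0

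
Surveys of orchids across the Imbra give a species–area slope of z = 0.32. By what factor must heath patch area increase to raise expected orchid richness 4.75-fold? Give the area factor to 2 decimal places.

(A₂/A₁)^0.32 = 4.75, so A₂/A₁ = 4.75^(1/0.32) = 4.75^3.125
ln(A₂/A₁) = ln 4.75 / 0.32 = 1.5581 / 0.32 = 4.8692
A₂/A₁ = e^4.8692 ≈ 130.2

130.22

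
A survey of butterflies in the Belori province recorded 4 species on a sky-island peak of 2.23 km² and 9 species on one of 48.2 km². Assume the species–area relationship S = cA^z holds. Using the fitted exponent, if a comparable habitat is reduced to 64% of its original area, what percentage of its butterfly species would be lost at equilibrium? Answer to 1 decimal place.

11.1%

z = ln(9/4) / ln(48.2/2.23) = 0.8109 / 3.0734 = 0.2639
S_new/S_old = (A_new/A_old)^z = 0.64^0.2639 = exp(0.2639 × -0.4463) = 0.8889
Fraction lost = 1 − 0.8889 = 0.1111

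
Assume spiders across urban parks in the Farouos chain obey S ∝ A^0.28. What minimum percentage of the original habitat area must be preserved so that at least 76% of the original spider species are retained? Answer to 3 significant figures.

37.5%

Need (A_new/A_old)^0.28 = 0.76, so A_new/A_old = 0.76^(1/0.28) = 0.76^3.571
ln(A_new/A_old) = ln 0.76 / 0.28 = -0.2744 / 0.28 = -0.9801
A_new/A_old = e^-0.9801 ≈ 0.3753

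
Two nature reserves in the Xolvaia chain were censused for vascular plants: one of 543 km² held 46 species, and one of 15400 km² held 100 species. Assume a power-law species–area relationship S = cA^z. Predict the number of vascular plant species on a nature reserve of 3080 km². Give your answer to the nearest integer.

z = ln(100/46) / ln(15400/543) = 0.7765 / 3.3450 = 0.2321
c = 46 / 543^0.2321 = 46 / 4.314 = 10.66
S₃ = 10.66 × 3080^0.2321 = 10.66 × 6.454 ≈ 68.82

69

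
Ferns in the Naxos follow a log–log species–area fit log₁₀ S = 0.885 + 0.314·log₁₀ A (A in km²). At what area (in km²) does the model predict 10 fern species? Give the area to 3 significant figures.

2.32 km²

10 = 7.674 × A^0.314  ⇒  A^0.314 = 10/7.674 = 1.303
ln A = ln(1.303) / 0.314 = 0.2648 / 0.314 = 0.8433
A = e^0.8433 ≈ 2.324 km²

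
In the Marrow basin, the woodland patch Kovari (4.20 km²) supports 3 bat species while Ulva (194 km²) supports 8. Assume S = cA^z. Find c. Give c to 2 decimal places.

2.08

z = ln(S₂/S₁) / ln(A₂/A₁) = ln(8/3) / ln(194/4.2) = 0.9808 / 3.8328 = 0.2559
c = S₁ / A₁^z = 3 / 4.2^0.2559 = 3 / 1.444 = 2.078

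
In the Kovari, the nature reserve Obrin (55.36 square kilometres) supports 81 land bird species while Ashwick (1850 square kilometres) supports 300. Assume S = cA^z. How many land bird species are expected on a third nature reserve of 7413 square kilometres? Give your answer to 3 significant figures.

504

z = ln(300/81) / ln(1850/55.36) = 1.3093 / 3.5091 = 0.3731
c = 81 / 55.36^0.3731 = 81 / 4.471 = 18.12
S₃ = 18.12 × 7413^0.3731 = 18.12 × 27.8 ≈ 503.6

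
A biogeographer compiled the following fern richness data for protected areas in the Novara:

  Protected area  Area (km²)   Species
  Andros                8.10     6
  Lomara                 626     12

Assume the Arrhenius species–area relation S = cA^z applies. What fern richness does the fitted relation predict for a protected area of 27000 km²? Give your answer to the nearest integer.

22

z = ln(12/6) / ln(626/8.1) = 0.6931 / 4.3475 = 0.1594
c = 6 / 8.1^0.1594 = 6 / 1.396 = 4.298
S₃ = 4.298 × 27000^0.1594 = 4.298 × 5.088 ≈ 21.87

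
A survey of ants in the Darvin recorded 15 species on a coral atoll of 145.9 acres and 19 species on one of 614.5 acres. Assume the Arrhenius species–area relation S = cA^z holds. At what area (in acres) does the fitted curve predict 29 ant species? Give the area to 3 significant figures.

z = ln(19/15) / ln(614.5/145.9) = 0.2364 / 1.4379 = 0.1644
c = 15 / 145.9^0.1644 = 15 / 2.269 = 6.612
A = (29/6.612)^(1/0.1644) ⇒ ln A = ln(4.386)/0.1644 = 8.9929
A = e^8.9929 ≈ 8046 acres

8050 acres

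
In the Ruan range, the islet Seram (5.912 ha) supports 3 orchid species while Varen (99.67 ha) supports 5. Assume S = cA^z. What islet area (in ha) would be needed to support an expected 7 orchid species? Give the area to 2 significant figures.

640 ha

z = ln(5/3) / ln(99.67/5.912) = 0.5108 / 2.8249 = 0.1808
c = 3 / 5.912^0.1808 = 3 / 1.379 = 2.176
A = (7/2.176)^(1/0.1808) ⇒ ln A = ln(3.218)/0.1808 = 6.4626
A = e^6.4626 ≈ 640.7 ha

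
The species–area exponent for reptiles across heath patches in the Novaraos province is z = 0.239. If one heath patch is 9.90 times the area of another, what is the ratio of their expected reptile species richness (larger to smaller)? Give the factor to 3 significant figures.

S₂/S₁ = (A₂/A₁)^z = 9.9^0.239
ln(S₂/S₁) = 0.239 × ln 9.9 = 0.239 × 2.2925 = 0.5479
S₂/S₁ = e^0.5479 ≈ 1.73

1.73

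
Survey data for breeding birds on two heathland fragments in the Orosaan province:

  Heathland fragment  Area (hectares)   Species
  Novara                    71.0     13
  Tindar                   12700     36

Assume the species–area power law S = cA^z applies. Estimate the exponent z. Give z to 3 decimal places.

0.196

Taking logs: ln S = ln c + z ln A, so z = (ln S₂ − ln S₁)/(ln A₂ − ln A₁).
z = ln(36/13) / ln(12700/71) = ln(2.769) / ln(178.9) = 1.0186 / 5.1867 = 0.1964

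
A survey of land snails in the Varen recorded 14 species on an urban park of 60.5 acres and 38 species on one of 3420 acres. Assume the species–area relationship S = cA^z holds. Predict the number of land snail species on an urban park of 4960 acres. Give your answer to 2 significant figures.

z = ln(38/14) / ln(3420/60.5) = 0.9985 / 4.0348 = 0.2475
c = 14 / 60.5^0.2475 = 14 / 2.76 = 5.072
S₃ = 5.072 × 4960^0.2475 = 5.072 × 8.214 ≈ 41.66

42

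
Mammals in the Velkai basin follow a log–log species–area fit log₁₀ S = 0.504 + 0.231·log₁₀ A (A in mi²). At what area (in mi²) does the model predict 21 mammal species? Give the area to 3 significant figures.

3480 mi²

21 = 3.192 × A^0.231  ⇒  A^0.231 = 21/3.192 = 6.58
ln A = ln(6.58) / 0.231 = 1.8840 / 0.231 = 8.1559
A = e^8.1559 ≈ 3484 mi²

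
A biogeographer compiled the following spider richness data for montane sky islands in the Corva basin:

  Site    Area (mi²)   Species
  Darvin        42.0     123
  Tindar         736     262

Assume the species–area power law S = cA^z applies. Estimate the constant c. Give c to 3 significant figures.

z = ln(S₂/S₁) / ln(A₂/A₁) = ln(262/123) / ln(736/42) = 0.7562 / 2.8636 = 0.2641
c = S₁ / A₁^z = 123 / 42^0.2641 = 123 / 2.683 = 45.84

45.8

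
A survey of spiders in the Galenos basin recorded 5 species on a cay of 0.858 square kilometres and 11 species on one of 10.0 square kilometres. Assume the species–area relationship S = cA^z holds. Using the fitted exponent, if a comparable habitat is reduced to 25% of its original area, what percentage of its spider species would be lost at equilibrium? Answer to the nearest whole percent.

z = ln(11/5) / ln(10/0.858) = 0.7885 / 2.4557 = 0.3211
S_new/S_old = (A_new/A_old)^z = 0.25^0.3211 = exp(0.3211 × -1.3863) = 0.6408
Fraction lost = 1 − 0.6408 = 0.3592

36%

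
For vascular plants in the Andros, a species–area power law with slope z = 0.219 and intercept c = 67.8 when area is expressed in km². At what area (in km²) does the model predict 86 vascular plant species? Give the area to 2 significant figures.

3.0 km²

86 = 67.8 × A^0.219  ⇒  A^0.219 = 86/67.8 = 1.268
ln A = ln(1.268) / 0.219 = 0.2378 / 0.219 = 1.0858
A = e^1.0858 ≈ 2.962 km²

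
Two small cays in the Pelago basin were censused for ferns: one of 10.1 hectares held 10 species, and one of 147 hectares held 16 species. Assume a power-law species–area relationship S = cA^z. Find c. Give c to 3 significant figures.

6.66

z = ln(S₂/S₁) / ln(A₂/A₁) = ln(16/10) / ln(147/10.1) = 0.4700 / 2.6779 = 0.1755
c = S₁ / A₁^z = 10 / 10.1^0.1755 = 10 / 1.501 = 6.664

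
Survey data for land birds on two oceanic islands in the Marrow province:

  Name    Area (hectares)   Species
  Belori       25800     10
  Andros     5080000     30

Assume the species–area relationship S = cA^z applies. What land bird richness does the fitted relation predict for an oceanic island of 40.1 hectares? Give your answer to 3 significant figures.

2.61

z = ln(30/10) / ln(5080000/25800) = 1.0986 / 5.2827 = 0.2080
c = 10 / 25800^0.2080 = 10 / 8.269 = 1.209
S₃ = 1.209 × 40.1^0.2080 = 1.209 × 2.155 ≈ 2.606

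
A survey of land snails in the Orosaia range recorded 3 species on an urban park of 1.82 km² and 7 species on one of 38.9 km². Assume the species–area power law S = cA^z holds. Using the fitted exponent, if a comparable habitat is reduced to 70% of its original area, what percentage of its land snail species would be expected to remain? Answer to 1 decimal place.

90.6%

z = ln(7/3) / ln(38.9/1.82) = 0.8473 / 3.0622 = 0.2767
S_new/S_old = (A_new/A_old)^z = 0.7^0.2767 = exp(0.2767 × -0.3567) = 0.906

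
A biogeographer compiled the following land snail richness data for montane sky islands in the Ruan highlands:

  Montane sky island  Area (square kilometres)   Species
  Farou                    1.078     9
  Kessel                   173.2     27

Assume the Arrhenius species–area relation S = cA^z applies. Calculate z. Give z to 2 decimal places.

0.22

Taking logs: ln S = ln c + z ln A, so z = (ln S₂ − ln S₁)/(ln A₂ − ln A₁).
z = ln(27/9) / ln(173.2/1.078) = ln(3) / ln(160.7) = 1.0986 / 5.0793 = 0.2163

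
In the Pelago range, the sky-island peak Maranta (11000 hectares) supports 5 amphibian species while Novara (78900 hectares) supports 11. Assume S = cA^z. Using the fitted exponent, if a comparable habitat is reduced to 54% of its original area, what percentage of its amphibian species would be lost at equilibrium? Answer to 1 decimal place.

z = ln(11/5) / ln(78900/11000) = 0.7885 / 1.9703 = 0.4002
S_new/S_old = (A_new/A_old)^z = 0.54^0.4002 = exp(0.4002 × -0.6162) = 0.7815
Fraction lost = 1 − 0.7815 = 0.2185

21.9%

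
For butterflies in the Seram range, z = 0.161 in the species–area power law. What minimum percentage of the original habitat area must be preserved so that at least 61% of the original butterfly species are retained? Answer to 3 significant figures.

4.64%

Need (A_new/A_old)^0.161 = 0.61, so A_new/A_old = 0.61^(1/0.161) = 0.61^6.211
ln(A_new/A_old) = ln 0.61 / 0.161 = -0.4943 / 0.161 = -3.0702
A_new/A_old = e^-3.0702 ≈ 0.04641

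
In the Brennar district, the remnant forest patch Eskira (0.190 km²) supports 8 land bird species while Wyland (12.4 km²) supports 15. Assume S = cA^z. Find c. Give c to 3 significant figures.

z = ln(S₂/S₁) / ln(A₂/A₁) = ln(15/8) / ln(12.4/0.19) = 0.6286 / 4.1784 = 0.1504
c = S₁ / A₁^z = 8 / 0.19^0.1504 = 8 / 0.7789 = 10.27

10.3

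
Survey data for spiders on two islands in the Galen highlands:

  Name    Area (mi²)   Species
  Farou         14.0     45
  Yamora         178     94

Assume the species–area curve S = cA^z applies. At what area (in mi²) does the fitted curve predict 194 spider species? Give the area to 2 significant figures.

2200 mi²

z = ln(94/45) / ln(178/14) = 0.7366 / 2.5427 = 0.2897
c = 45 / 14^0.2897 = 45 / 2.148 = 20.95
A = (194/20.95)^(1/0.2897) ⇒ ln A = ln(9.26)/0.2897 = 7.6828
A = e^7.6828 ≈ 2171 mi²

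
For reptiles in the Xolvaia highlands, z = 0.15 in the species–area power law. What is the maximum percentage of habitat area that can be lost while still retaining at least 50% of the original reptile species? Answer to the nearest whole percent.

Need (A_new/A_old)^0.15 = 0.5, so A_new/A_old = 0.5^(1/0.15) = 0.5^6.667
ln(A_new/A_old) = ln 0.5 / 0.15 = -0.6931 / 0.15 = -4.6210
A_new/A_old = e^-4.6210 ≈ 0.009843
Fraction that can be lost = 1 − 0.009843 = 0.9902

99%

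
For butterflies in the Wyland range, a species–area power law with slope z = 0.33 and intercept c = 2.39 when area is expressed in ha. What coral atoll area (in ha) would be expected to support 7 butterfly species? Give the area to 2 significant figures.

7 = 2.39 × A^0.33  ⇒  A^0.33 = 7/2.39 = 2.929
ln A = ln(2.929) / 0.33 = 1.0746 / 0.33 = 3.2564
A = e^3.2564 ≈ 25.96 ha

26 ha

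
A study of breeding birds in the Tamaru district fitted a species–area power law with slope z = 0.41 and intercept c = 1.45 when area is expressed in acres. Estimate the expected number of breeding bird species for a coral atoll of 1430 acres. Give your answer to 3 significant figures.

28.5

S = 1.45 × 1430^0.41
ln S = ln 1.45 + 0.41 × ln 1430 = 0.3716 + 0.41 × 7.2654 = 3.3504
S = e^3.3504 ≈ 28.51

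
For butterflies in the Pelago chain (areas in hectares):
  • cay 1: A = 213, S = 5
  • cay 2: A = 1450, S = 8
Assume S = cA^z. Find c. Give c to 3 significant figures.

1.34

z = ln(S₂/S₁) / ln(A₂/A₁) = ln(8/5) / ln(1450/213) = 0.4700 / 1.9180 = 0.2450
c = S₁ / A₁^z = 5 / 213^0.2450 = 5 / 3.72 = 1.344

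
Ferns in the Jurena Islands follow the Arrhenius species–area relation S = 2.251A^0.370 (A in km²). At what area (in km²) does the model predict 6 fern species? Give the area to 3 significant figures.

14.1 km²

6 = 2.251 × A^0.37  ⇒  A^0.37 = 6/2.251 = 2.665
ln A = ln(2.665) / 0.37 = 0.9804 / 0.37 = 2.6497
A = e^2.6497 ≈ 14.15 km²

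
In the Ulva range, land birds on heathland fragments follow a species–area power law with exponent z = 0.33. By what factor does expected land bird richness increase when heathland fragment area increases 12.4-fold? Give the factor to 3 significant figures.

S₂/S₁ = (A₂/A₁)^z = 12.4^0.33
ln(S₂/S₁) = 0.33 × ln 12.4 = 0.33 × 2.5177 = 0.8308
S₂/S₁ = e^0.8308 ≈ 2.295

2.30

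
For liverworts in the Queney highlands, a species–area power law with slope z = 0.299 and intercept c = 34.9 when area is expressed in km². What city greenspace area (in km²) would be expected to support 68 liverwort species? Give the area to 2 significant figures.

68 = 34.9 × A^0.299  ⇒  A^0.299 = 68/34.9 = 1.948
ln A = ln(1.948) / 0.299 = 0.6670 / 0.299 = 2.2308
A = e^2.2308 ≈ 9.308 km²

9.3 km²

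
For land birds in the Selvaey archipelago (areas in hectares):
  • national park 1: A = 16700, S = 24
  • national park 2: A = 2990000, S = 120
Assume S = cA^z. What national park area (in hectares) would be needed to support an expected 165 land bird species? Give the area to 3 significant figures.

z = ln(120/24) / ln(2990000/16700) = 1.6094 / 5.1876 = 0.3102
c = 24 / 16700^0.3102 = 24 / 20.42 = 1.175
A = (165/1.175)^(1/0.3102) ⇒ ln A = ln(140.4)/0.3102 = 15.9372
A = e^15.9372 ≈ 8345556 hectares

8350000 hectares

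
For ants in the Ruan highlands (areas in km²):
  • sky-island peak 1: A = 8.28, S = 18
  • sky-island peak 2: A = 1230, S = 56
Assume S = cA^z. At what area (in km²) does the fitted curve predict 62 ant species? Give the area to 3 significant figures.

1930 km²

z = ln(56/18) / ln(1230/8.28) = 1.1350 / 5.0009 = 0.2270
c = 18 / 8.28^0.2270 = 18 / 1.616 = 11.14
A = (62/11.14)^(1/0.2270) ⇒ ln A = ln(5.565)/0.2270 = 7.5632
A = e^7.5632 ≈ 1926 km²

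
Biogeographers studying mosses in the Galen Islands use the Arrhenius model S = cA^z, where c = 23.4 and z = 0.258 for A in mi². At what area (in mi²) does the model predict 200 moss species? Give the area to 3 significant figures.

200 = 23.4 × A^0.258  ⇒  A^0.258 = 200/23.4 = 8.547
ln A = ln(8.547) / 0.258 = 2.1456 / 0.258 = 8.3162
A = e^8.3162 ≈ 4090 mi²

4090 mi²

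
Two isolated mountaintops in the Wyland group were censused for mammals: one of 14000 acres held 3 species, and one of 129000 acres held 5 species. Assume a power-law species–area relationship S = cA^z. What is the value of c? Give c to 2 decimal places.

0.33

z = ln(S₂/S₁) / ln(A₂/A₁) = ln(5/3) / ln(129000/14000) = 0.5108 / 2.2208 = 0.2300
c = S₁ / A₁^z = 3 / 14000^0.2300 = 3 / 8.989 = 0.3337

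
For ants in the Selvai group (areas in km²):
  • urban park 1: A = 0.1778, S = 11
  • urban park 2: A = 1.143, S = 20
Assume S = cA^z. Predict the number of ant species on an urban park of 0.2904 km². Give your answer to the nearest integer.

13

z = ln(20/11) / ln(1.143/0.1778) = 0.5978 / 1.8608 = 0.3213
c = 11 / 0.1778^0.3213 = 11 / 0.5741 = 19.16
S₃ = 19.16 × 0.2904^0.3213 = 19.16 × 0.6722 ≈ 12.88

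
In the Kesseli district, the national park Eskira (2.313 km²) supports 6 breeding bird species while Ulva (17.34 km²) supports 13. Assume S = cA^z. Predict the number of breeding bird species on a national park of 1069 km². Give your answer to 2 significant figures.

63

z = ln(13/6) / ln(17.34/2.313) = 0.7732 / 2.0145 = 0.3838
c = 6 / 2.313^0.3838 = 6 / 1.38 = 4.349
S₃ = 4.349 × 1069^0.3838 = 4.349 × 14.54 ≈ 63.23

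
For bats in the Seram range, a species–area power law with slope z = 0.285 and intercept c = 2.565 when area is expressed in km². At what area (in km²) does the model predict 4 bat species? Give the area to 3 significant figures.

4.75 km²

4 = 2.565 × A^0.285  ⇒  A^0.285 = 4/2.565 = 1.559
ln A = ln(1.559) / 0.285 = 0.4443 / 0.285 = 1.5591
A = e^1.5591 ≈ 4.754 km²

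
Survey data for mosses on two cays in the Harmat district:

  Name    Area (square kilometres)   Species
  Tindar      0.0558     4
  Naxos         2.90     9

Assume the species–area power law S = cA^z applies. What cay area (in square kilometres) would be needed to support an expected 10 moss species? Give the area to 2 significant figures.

4.8 square kilometres

z = ln(9/4) / ln(2.9/0.0558) = 0.8109 / 3.9507 = 0.2053
c = 4 / 0.0558^0.2053 = 4 / 0.553 = 7.233
A = (10/7.233)^(1/0.2053) ⇒ ln A = ln(1.383)/0.2053 = 1.5780
A = e^1.5780 ≈ 4.845 square kilometres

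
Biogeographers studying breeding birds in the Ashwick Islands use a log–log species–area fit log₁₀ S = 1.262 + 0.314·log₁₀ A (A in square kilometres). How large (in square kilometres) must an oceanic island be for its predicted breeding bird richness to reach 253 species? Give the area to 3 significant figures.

253 = 18.28 × A^0.314  ⇒  A^0.314 = 253/18.28 = 13.84
ln A = ln(13.84) / 0.314 = 2.6275 / 0.314 = 8.3679
A = e^8.3679 ≈ 4307 square kilometres

4310 square kilometres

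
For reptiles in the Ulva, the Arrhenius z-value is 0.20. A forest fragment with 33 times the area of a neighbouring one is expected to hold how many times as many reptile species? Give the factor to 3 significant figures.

S₂/S₁ = (A₂/A₁)^z = 33^0.2
ln(S₂/S₁) = 0.2 × ln 33 = 0.2 × 3.4965 = 0.6993
S₂/S₁ = e^0.6993 ≈ 2.012

2.01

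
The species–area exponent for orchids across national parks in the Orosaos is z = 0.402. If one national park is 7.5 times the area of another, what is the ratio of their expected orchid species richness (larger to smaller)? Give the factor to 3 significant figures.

S₂/S₁ = (A₂/A₁)^z = 7.5^0.402
ln(S₂/S₁) = 0.402 × ln 7.5 = 0.402 × 2.0149 = 0.8100
S₂/S₁ = e^0.8100 ≈ 2.248

2.25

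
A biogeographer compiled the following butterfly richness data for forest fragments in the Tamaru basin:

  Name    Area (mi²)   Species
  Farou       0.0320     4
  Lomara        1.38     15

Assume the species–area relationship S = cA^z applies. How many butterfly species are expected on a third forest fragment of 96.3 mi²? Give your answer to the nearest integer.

z = ln(15/4) / ln(1.38/0.032) = 1.3218 / 3.7641 = 0.3511
c = 4 / 0.032^0.3511 = 4 / 0.2986 = 13.4
S₃ = 13.4 × 96.3^0.3511 = 13.4 × 4.972 ≈ 66.61

67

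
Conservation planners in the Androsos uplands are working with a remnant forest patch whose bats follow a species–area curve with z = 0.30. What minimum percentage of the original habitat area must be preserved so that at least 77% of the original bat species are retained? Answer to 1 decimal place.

41.8%

Need (A_new/A_old)^0.3 = 0.77, so A_new/A_old = 0.77^(1/0.3) = 0.77^3.333
ln(A_new/A_old) = ln 0.77 / 0.3 = -0.2614 / 0.3 = -0.8712
A_new/A_old = e^-0.8712 ≈ 0.4184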